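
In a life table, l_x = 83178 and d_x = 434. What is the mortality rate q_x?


q_x = d_x / l_x
= 434 / 83178
= 0.0052


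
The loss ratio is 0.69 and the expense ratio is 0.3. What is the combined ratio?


Combined ratio = loss ratio + expense ratio
= 0.69 + 0.3
= 0.99


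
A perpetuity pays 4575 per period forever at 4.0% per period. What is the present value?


PV = PMT / i
= 4575 / 0.04
= 114375.0


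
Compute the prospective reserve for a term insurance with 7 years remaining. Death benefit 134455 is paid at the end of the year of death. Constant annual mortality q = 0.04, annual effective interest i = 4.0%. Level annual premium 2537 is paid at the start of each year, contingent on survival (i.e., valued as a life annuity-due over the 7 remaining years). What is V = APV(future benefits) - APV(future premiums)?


v = 1/(1+i) = 0.961538
APV(future benefits) per unit = sum_{k=0}^{6} k_p_x * q * v^(k+1) = 0.214481
APV(future benefits) = 134455 * 0.214481 = 28838.0211
Life annuity-due factor ä_{x:7} = sum_{k=0}^{6} k_p_x * v^k = 5.576502
APV(future premiums) = 2537 * 5.576502 = 14147.585
V = 28838.0211 - 14147.585
= 14690.436


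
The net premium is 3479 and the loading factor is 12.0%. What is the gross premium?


Gross = net * (1 + loading)
= 3479 * (1 + 0.12)
= 3479 * 1.12
= 3896.48


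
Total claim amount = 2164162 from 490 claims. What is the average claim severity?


severity = total / number
= 2164162 / 490
= 4416.6571


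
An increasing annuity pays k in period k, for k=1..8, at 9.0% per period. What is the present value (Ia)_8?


(Ia)_n = sum_{k=1}^{n} k * v^k, v = 1/(1+i)
v = 0.917431
Sum computed term by term:
(Ia)_8 = 22.4225


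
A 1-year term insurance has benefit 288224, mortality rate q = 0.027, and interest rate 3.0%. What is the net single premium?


NSP = benefit * q * v
v = 1/(1+i) = 0.970874
NSP = 288224 * 0.027 * 0.970874
= 7555.3864


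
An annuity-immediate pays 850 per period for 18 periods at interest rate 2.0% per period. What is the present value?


PV = PMT * (1 - (1+i)^(-n)) / i
= 850 * (1 - (1+0.02)^(-18)) / 0.02
= 850 * (1 - 0.700159) / 0.02
= 850 * 14.992031
= 12743.2266


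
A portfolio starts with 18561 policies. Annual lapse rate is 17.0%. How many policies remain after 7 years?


remaining = initial * (1 - lapse)^years
= 18561 * (1 - 0.17)^7
= 18561 * 0.271361
= 5036.7224


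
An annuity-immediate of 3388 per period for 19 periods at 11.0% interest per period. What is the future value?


FV = PMT * ((1+i)^n - 1) / i
= 3388 * ((1.11)^19 - 1) / 0.11
= 3388 * (7.263344 - 1) / 0.11
= 192910.9868


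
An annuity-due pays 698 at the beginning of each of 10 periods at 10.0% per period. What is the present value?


PV_due = PMT * (1-(1+i)^(-n))/i * (1+i)
PV_immediate = 4288.9078
PV_due = 4288.9078 * 1.1
= 4717.7986


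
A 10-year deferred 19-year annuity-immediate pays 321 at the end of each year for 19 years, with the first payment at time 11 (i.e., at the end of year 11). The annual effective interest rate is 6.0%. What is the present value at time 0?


PV at time 10 of the 19-year annuity-immediate:
a_n = 321 * (1-(1+0.06)^(-19))/0.06 = 3581.7554
Discount back 10 years to time 0:
PV = 3581.7554 * (1+0.06)^(-10)
= 3581.7554 * 0.558395
= 2000.0335


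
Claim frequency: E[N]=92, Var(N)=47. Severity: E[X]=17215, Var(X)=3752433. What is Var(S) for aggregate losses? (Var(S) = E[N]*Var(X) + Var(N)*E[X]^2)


Var(S) = E[N]*Var(X) + Var(N)*E[X]^2
= 92*3752433 + 47*17215^2
= 345223836 + 13928742575
= 1.4274e+10


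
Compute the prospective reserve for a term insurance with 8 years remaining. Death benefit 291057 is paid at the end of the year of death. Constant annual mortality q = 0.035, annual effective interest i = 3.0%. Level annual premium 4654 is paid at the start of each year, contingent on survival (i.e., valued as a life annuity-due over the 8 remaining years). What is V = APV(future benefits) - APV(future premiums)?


v = 1/(1+i) = 0.970874
APV(future benefits) per unit = sum_{k=0}^{7} k_p_x * q * v^(k+1) = 0.218811
APV(future benefits) = 291057 * 0.218811 = 63686.4826
Life annuity-due factor ä_{x:8} = sum_{k=0}^{7} k_p_x * v^k = 6.439296
APV(future premiums) = 4654 * 6.439296 = 29968.484
V = 63686.4826 - 29968.484
= 33717.9986


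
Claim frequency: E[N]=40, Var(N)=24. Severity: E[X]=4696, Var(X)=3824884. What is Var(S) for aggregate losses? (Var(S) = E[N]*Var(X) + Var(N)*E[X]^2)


Var(S) = E[N]*Var(X) + Var(N)*E[X]^2
= 40*3824884 + 24*4696^2
= 152995360 + 529257984
= 6.8225e+08


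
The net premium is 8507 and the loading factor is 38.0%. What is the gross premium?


Gross = net * (1 + loading)
= 8507 * (1 + 0.38)
= 8507 * 1.38
= 11739.66


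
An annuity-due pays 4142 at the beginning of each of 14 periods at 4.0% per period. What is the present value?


PV_due = PMT * (1-(1+i)^(-n))/i * (1+i)
PV_immediate = 43752.4552
PV_due = 43752.4552 * 1.04
= 45502.5534


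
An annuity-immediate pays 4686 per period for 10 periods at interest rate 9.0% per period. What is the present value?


PV = PMT * (1 - (1+i)^(-n)) / i
= 4686 * (1 - (1+0.09)^(-10)) / 0.09
= 4686 * (1 - 0.422411) / 0.09
= 4686 * 6.417658
= 30073.144


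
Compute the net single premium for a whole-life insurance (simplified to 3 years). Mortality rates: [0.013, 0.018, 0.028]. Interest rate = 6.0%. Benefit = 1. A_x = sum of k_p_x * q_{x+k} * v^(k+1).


v = 0.943396
Year 0: k_p_x=1.0, q=0.013, term=0.012264
Year 1: k_p_x=0.987, q=0.018, term=0.015812
Year 2: k_p_x=0.969234, q=0.028, term=0.022786
A_x = 0.0509


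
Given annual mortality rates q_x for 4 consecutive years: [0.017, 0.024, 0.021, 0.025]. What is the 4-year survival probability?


p_k = 1 - q_k for each year
Survival = product of (1 - q_k)
= 0.983 * 0.976 * 0.979 * 0.975
= 0.9158


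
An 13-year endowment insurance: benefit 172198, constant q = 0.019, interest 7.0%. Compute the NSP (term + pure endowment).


Term component = 24873.6202
Pure endowment = 13_p_x * v^13 * benefit = 0.779286 * 0.414964 * 172198 = 55684.7263
NSP = 80558.3465


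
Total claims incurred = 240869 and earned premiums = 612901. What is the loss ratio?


Loss ratio = claims / premiums
= 240869 / 612901
= 0.393


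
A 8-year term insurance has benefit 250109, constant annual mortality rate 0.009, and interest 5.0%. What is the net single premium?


NSP = benefit * sum_{k=0}^{n-1} k_p_x * q * v^(k+1)
With constant q=0.009, v=0.952381
Sum = 0.056499
NSP = 250109 * 0.056499
= 14131.0225


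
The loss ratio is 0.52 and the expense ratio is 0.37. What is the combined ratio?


Combined ratio = loss ratio + expense ratio
= 0.52 + 0.37
= 0.89


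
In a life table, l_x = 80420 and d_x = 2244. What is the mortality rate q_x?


q_x = d_x / l_x
= 2244 / 80420
= 0.0279


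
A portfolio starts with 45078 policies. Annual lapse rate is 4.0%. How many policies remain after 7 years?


remaining = initial * (1 - lapse)^years
= 45078 * (1 - 0.04)^7
= 45078 * 0.751447
= 33873.7494


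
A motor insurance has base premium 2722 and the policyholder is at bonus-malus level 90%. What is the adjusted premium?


adjusted = base * BM_level / 100
= 2722 * 90 / 100
= 2722 * 0.9
= 2449.8


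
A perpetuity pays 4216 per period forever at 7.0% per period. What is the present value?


PV = PMT / i
= 4216 / 0.07
= 60228.5714


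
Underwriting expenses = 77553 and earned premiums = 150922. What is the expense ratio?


Expense ratio = expenses / premiums
= 77553 / 150922
= 0.5139


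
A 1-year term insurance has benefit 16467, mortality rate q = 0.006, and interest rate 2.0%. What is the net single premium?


NSP = benefit * q * v
v = 1/(1+i) = 0.980392
NSP = 16467 * 0.006 * 0.980392
= 96.8647


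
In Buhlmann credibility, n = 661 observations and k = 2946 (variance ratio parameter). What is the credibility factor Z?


Z = n / (n + k)
= 661 / (661 + 2946)
= 661 / 3607
= 0.1833


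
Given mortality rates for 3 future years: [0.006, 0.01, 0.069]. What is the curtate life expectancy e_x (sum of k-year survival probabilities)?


e_x = sum_{k=1}^{n} k_p_x
k_p_x values:
  1_p_x = 0.994
  2_p_x = 0.98406
  3_p_x = 0.91616
e_x = 2.8942


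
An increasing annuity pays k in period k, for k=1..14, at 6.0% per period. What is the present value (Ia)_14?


(Ia)_n = sum_{k=1}^{n} k * v^k, v = 1/(1+i)
v = 0.943396
Sum computed term by term:
(Ia)_14 = 61.0078


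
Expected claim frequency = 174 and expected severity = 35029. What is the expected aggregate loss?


E[S] = E[N] * E[X]
= 174 * 35029
= 6.0950e+06


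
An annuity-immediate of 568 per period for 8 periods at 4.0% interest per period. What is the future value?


FV = PMT * ((1+i)^n - 1) / i
= 568 * ((1.04)^8 - 1) / 0.04
= 568 * (1.368569 - 1) / 0.04
= 5233.6805


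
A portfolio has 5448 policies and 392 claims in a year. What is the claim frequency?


frequency = claims / policies
= 392 / 5448
= 0.072


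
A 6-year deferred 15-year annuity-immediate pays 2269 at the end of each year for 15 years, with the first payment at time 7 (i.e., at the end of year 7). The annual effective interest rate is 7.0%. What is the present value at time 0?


PV at time 6 of the 15-year annuity-immediate:
a_n = 2269 * (1-(1+0.07)^(-15))/0.07 = 20665.8569
Discount back 6 years to time 0:
PV = 20665.8569 * (1+0.07)^(-6)
= 20665.8569 * 0.666342
= 13770.533


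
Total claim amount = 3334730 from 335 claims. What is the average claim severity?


severity = total / number
= 3334730 / 335
= 9954.4179


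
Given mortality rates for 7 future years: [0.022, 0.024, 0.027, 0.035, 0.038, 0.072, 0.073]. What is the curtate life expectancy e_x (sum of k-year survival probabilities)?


e_x = sum_{k=1}^{n} k_p_x
k_p_x values:
  1_p_x = 0.978
  2_p_x = 0.954528
  3_p_x = 0.928756
  4_p_x = 0.896249
  5_p_x = 0.862192
  6_p_x = 0.800114
  7_p_x = 0.741706
e_x = 6.1615


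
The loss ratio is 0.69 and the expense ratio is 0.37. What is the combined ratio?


Combined ratio = loss ratio + expense ratio
= 0.69 + 0.37
= 1.06


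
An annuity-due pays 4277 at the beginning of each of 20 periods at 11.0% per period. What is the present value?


PV_due = PMT * (1-(1+i)^(-n))/i * (1+i)
PV_immediate = 34059.1544
PV_due = 34059.1544 * 1.11
= 37805.6613


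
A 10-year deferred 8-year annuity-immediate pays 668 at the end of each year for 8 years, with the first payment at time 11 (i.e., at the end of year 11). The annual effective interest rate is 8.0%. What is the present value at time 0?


PV at time 10 of the 8-year annuity-immediate:
a_n = 668 * (1-(1+0.08)^(-8))/0.08 = 3838.7548
Discount back 10 years to time 0:
PV = 3838.7548 * (1+0.08)^(-10)
= 3838.7548 * 0.463193
= 1778.0862


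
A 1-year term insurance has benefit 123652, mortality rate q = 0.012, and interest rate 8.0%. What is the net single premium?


NSP = benefit * q * v
v = 1/(1+i) = 0.925926
NSP = 123652 * 0.012 * 0.925926
= 1373.9111


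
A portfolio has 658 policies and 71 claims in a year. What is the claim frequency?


frequency = claims / policies
= 71 / 658
= 0.1079


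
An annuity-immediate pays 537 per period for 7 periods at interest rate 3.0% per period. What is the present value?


PV = PMT * (1 - (1+i)^(-n)) / i
= 537 * (1 - (1+0.03)^(-7)) / 0.03
= 537 * (1 - 0.813092) / 0.03
= 537 * 6.230283
= 3345.6619


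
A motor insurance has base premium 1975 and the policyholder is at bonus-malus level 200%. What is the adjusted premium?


adjusted = base * BM_level / 100
= 1975 * 200 / 100
= 1975 * 2.0
= 3950.0


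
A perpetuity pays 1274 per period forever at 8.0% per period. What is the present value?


PV = PMT / i
= 1274 / 0.08
= 15925.0


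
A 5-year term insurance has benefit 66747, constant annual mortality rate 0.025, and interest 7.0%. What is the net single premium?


NSP = benefit * sum_{k=0}^{n-1} k_p_x * q * v^(k+1)
With constant q=0.025, v=0.934579
Sum = 0.09784
NSP = 66747 * 0.09784
= 6530.508


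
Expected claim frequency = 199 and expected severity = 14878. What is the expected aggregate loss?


E[S] = E[N] * E[X]
= 199 * 14878
= 2.9607e+06


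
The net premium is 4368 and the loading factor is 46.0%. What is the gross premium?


Gross = net * (1 + loading)
= 4368 * (1 + 0.46)
= 4368 * 1.46
= 6377.28


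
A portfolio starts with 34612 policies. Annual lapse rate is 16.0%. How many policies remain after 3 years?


remaining = initial * (1 - lapse)^years
= 34612 * (1 - 0.16)^3
= 34612 * 0.592704
= 20514.6708


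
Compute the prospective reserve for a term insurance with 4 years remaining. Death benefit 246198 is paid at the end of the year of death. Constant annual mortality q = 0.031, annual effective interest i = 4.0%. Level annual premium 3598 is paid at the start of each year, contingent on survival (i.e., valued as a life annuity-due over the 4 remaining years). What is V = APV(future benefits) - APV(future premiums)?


v = 1/(1+i) = 0.961538
APV(future benefits) per unit = sum_{k=0}^{3} k_p_x * q * v^(k+1) = 0.107567
APV(future benefits) = 246198 * 0.107567 = 26482.8524
Life annuity-due factor ä_{x:4} = sum_{k=0}^{3} k_p_x * v^k = 3.608709
APV(future premiums) = 3598 * 3.608709 = 12984.1356
V = 26482.8524 - 12984.1356
= 13498.7168


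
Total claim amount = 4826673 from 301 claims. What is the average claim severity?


severity = total / number
= 4826673 / 301
= 16035.4585


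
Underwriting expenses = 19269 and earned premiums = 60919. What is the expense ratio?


Expense ratio = expenses / premiums
= 19269 / 60919
= 0.3163


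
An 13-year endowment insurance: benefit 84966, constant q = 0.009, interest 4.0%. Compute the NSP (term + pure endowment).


Term component = 7272.7253
Pure endowment = 13_p_x * v^13 * benefit = 0.889114 * 0.600574 * 84966 = 45370.0513
NSP = 52642.7766


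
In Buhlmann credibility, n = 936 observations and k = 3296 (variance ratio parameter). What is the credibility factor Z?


Z = n / (n + k)
= 936 / (936 + 3296)
= 936 / 4232
= 0.2212


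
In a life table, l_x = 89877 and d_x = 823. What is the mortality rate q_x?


q_x = d_x / l_x
= 823 / 89877
= 0.0092


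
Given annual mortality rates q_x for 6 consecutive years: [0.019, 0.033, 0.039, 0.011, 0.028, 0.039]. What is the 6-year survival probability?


p_k = 1 - q_k for each year
Survival = product of (1 - q_k)
= 0.981 * 0.967 * 0.961 * 0.989 * 0.972 * 0.961
= 0.8422


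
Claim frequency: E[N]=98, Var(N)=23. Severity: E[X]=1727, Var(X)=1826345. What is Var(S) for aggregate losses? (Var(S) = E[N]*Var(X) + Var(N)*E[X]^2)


Var(S) = E[N]*Var(X) + Var(N)*E[X]^2
= 98*1826345 + 23*1727^2
= 178981810 + 68598167
= 2.4758e+08


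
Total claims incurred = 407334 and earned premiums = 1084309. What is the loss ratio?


Loss ratio = claims / premiums
= 407334 / 1084309
= 0.3757


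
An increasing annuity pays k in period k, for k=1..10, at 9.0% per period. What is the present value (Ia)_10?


(Ia)_n = sum_{k=1}^{n} k * v^k, v = 1/(1+i)
v = 0.917431
Sum computed term by term:
(Ia)_10 = 30.7904


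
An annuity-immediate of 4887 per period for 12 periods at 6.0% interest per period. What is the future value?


FV = PMT * ((1+i)^n - 1) / i
= 4887 * ((1.06)^12 - 1) / 0.06
= 4887 * (2.012196 - 1) / 0.06
= 82443.4026


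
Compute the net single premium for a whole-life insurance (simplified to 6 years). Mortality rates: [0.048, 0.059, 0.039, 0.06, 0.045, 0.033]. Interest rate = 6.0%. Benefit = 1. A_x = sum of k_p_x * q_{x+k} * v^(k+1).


v = 0.943396
Year 0: k_p_x=1.0, q=0.048, term=0.045283
Year 1: k_p_x=0.952, q=0.059, term=0.049989
Year 2: k_p_x=0.895832, q=0.039, term=0.029334
Year 3: k_p_x=0.860895, q=0.06, term=0.040915
Year 4: k_p_x=0.809241, q=0.045, term=0.027212
Year 5: k_p_x=0.772825, q=0.033, term=0.017979
A_x = 0.2107


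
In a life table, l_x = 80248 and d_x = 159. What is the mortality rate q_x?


q_x = d_x / l_x
= 159 / 80248
= 0.002


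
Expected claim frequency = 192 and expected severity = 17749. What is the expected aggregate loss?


E[S] = E[N] * E[X]
= 192 * 17749
= 3.4078e+06


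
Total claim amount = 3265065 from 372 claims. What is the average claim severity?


severity = total / number
= 3265065 / 372
= 8777.0565


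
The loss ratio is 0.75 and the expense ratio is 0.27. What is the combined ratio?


Combined ratio = loss ratio + expense ratio
= 0.75 + 0.27
= 1.02


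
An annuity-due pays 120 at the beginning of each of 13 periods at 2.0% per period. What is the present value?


PV_due = PMT * (1-(1+i)^(-n))/i * (1+i)
PV_immediate = 1361.8048
PV_due = 1361.8048 * 1.02
= 1389.0409


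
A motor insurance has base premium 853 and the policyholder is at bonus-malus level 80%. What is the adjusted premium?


adjusted = base * BM_level / 100
= 853 * 80 / 100
= 853 * 0.8
= 682.4


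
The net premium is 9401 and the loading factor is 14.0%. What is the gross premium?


Gross = net * (1 + loading)
= 9401 * (1 + 0.14)
= 9401 * 1.14
= 10717.14


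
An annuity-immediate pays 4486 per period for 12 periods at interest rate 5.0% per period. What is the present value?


PV = PMT * (1 - (1+i)^(-n)) / i
= 4486 * (1 - (1+0.05)^(-12)) / 0.05
= 4486 * (1 - 0.556837) / 0.05
= 4486 * 8.863252
= 39760.5468


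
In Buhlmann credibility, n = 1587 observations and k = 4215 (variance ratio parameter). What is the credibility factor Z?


Z = n / (n + k)
= 1587 / (1587 + 4215)
= 1587 / 5802
= 0.2735


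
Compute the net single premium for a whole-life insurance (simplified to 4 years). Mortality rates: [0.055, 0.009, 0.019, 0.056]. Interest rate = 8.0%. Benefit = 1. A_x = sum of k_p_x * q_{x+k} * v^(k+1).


v = 0.925926
Year 0: k_p_x=1.0, q=0.055, term=0.050926
Year 1: k_p_x=0.945, q=0.009, term=0.007292
Year 2: k_p_x=0.936495, q=0.019, term=0.014125
Year 3: k_p_x=0.918702, q=0.056, term=0.037815
A_x = 0.1102


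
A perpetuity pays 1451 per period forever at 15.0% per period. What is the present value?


PV = PMT / i
= 1451 / 0.15
= 9673.3333


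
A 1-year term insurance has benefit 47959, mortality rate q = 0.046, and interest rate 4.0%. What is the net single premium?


NSP = benefit * q * v
v = 1/(1+i) = 0.961538
NSP = 47959 * 0.046 * 0.961538
= 2121.2635


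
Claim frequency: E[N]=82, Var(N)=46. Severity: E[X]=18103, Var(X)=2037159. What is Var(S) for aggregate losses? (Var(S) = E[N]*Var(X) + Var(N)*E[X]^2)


Var(S) = E[N]*Var(X) + Var(N)*E[X]^2
= 82*2037159 + 46*18103^2
= 167047038 + 15075056014
= 1.5242e+10


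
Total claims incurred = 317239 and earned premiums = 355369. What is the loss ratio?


Loss ratio = claims / premiums
= 317239 / 355369
= 0.8927


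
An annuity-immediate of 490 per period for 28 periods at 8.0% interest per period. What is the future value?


FV = PMT * ((1+i)^n - 1) / i
= 490 * ((1.08)^28 - 1) / 0.08
= 490 * (8.627106 - 1) / 0.08
= 46716.0266


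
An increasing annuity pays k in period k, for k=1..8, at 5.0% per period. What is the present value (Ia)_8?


(Ia)_n = sum_{k=1}^{n} k * v^k, v = 1/(1+i)
v = 0.952381
Sum computed term by term:
(Ia)_8 = 27.4332


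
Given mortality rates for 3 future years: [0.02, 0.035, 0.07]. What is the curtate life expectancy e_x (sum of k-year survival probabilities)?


e_x = sum_{k=1}^{n} k_p_x
k_p_x values:
  1_p_x = 0.98
  2_p_x = 0.9457
  3_p_x = 0.879501
e_x = 2.8052


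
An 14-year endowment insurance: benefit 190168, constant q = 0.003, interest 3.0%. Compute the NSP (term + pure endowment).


Term component = 6329.3811
Pure endowment = 14_p_x * v^14 * benefit = 0.958809 * 0.661118 * 190168 = 120544.808
NSP = 126874.1891


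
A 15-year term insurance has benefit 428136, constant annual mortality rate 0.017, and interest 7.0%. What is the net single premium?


NSP = benefit * sum_{k=0}^{n-1} k_p_x * q * v^(k+1)
With constant q=0.017, v=0.934579
Sum = 0.140641
NSP = 428136 * 0.140641
= 60213.3656


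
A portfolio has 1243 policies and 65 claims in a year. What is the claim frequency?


frequency = claims / policies
= 65 / 1243
= 0.0523


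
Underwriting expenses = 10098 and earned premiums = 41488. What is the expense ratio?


Expense ratio = expenses / premiums
= 10098 / 41488
= 0.2434


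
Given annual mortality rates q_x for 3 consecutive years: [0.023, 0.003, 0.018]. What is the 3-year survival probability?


p_k = 1 - q_k for each year
Survival = product of (1 - q_k)
= 0.977 * 0.997 * 0.982
= 0.9565


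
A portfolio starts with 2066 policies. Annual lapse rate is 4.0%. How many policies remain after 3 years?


remaining = initial * (1 - lapse)^years
= 2066 * (1 - 0.04)^3
= 2066 * 0.884736
= 1827.8646


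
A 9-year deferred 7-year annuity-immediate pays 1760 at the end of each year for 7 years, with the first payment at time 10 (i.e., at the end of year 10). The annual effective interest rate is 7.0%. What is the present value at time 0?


PV at time 9 of the 7-year annuity-immediate:
a_n = 1760 * (1-(1+0.07)^(-7))/0.07 = 9485.1493
Discount back 9 years to time 0:
PV = 9485.1493 * (1+0.07)^(-9)
= 9485.1493 * 0.543934
= 5159.2928


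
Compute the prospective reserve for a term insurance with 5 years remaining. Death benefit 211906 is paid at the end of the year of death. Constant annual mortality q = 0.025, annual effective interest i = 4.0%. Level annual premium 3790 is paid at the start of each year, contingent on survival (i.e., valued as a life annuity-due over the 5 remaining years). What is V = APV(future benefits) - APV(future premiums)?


v = 1/(1+i) = 0.961538
APV(future benefits) per unit = sum_{k=0}^{4} k_p_x * q * v^(k+1) = 0.106078
APV(future benefits) = 211906 * 0.106078 = 22478.6271
Life annuity-due factor ä_{x:5} = sum_{k=0}^{4} k_p_x * v^k = 4.412857
APV(future premiums) = 3790 * 4.412857 = 16724.7282
V = 22478.6271 - 16724.7282
= 5753.8989


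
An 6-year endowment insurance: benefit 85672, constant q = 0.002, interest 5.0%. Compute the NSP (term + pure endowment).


Term component = 865.5987
Pure endowment = 6_p_x * v^6 * benefit = 0.98806 * 0.746215 * 85672 = 63166.4338
NSP = 64032.0325


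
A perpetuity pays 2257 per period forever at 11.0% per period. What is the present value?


PV = PMT / i
= 2257 / 0.11
= 20518.1818


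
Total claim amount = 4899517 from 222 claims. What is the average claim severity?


severity = total / number
= 4899517 / 222
= 22069.8964


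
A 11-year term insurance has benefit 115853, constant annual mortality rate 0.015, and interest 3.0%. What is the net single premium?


NSP = benefit * sum_{k=0}^{n-1} k_p_x * q * v^(k+1)
With constant q=0.015, v=0.970874
Sum = 0.12941
NSP = 115853 * 0.12941
= 14992.4885


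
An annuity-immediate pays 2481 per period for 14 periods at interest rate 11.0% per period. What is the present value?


PV = PMT * (1 - (1+i)^(-n)) / i
= 2481 * (1 - (1+0.11)^(-14)) / 0.11
= 2481 * (1 - 0.231995) / 0.11
= 2481 * 6.981865
= 17322.0076


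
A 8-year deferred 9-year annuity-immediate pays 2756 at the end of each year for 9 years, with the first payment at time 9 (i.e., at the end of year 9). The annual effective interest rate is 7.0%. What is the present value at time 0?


PV at time 8 of the 9-year annuity-immediate:
a_n = 2756 * (1-(1+0.07)^(-9))/0.07 = 17955.9801
Discount back 8 years to time 0:
PV = 17955.9801 * (1+0.07)^(-8)
= 17955.9801 * 0.582009
= 10450.5439


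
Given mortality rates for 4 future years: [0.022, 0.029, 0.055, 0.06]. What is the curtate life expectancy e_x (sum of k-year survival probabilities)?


e_x = sum_{k=1}^{n} k_p_x
k_p_x values:
  1_p_x = 0.978
  2_p_x = 0.949638
  3_p_x = 0.897408
  4_p_x = 0.843563
e_x = 3.6686


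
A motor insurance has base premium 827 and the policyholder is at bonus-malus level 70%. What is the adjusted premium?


adjusted = base * BM_level / 100
= 827 * 70 / 100
= 827 * 0.7
= 578.9


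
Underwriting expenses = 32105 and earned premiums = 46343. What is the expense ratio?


Expense ratio = expenses / premiums
= 32105 / 46343
= 0.6928


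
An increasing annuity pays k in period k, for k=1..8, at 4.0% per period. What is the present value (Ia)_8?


(Ia)_n = sum_{k=1}^{n} k * v^k, v = 1/(1+i)
v = 0.961538
Sum computed term by term:
(Ia)_8 = 28.9133


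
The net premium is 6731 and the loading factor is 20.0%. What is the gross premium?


Gross = net * (1 + loading)
= 6731 * (1 + 0.2)
= 6731 * 1.2
= 8077.2


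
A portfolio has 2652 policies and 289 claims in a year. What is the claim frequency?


frequency = claims / policies
= 289 / 2652
= 0.109


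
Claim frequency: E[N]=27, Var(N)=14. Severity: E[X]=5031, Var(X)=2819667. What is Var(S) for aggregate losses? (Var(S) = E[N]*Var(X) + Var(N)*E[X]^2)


Var(S) = E[N]*Var(X) + Var(N)*E[X]^2
= 27*2819667 + 14*5031^2
= 76131009 + 354353454
= 4.3048e+08


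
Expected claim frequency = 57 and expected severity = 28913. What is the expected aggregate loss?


E[S] = E[N] * E[X]
= 57 * 28913
= 1.6480e+06


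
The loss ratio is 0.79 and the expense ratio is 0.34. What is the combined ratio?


Combined ratio = loss ratio + expense ratio
= 0.79 + 0.34
= 1.13


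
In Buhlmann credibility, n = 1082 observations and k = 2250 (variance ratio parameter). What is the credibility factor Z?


Z = n / (n + k)
= 1082 / (1082 + 2250)
= 1082 / 3332
= 0.3247


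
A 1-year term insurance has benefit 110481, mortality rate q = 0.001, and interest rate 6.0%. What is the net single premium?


NSP = benefit * q * v
v = 1/(1+i) = 0.943396
NSP = 110481 * 0.001 * 0.943396
= 104.2274


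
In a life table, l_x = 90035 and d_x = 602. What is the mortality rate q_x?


q_x = d_x / l_x
= 602 / 90035
= 0.0067


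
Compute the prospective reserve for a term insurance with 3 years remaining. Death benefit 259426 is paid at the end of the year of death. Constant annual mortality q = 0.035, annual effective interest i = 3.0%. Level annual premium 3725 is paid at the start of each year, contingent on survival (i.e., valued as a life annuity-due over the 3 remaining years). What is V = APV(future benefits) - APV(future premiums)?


v = 1/(1+i) = 0.970874
APV(future benefits) per unit = sum_{k=0}^{2} k_p_x * q * v^(k+1) = 0.095644
APV(future benefits) = 259426 * 0.095644 = 24812.5033
Life annuity-due factor ä_{x:3} = sum_{k=0}^{2} k_p_x * v^k = 2.814662
APV(future premiums) = 3725 * 2.814662 = 10484.6162
V = 24812.5033 - 10484.6162
= 14327.887


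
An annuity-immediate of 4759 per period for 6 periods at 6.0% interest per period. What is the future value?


FV = PMT * ((1+i)^n - 1) / i
= 4759 * ((1.06)^6 - 1) / 0.06
= 4759 * (1.418519 - 1) / 0.06
= 33195.5409


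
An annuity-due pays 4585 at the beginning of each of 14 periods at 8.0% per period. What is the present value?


PV_due = PMT * (1-(1+i)^(-n))/i * (1+i)
PV_immediate = 37799.8266
PV_due = 37799.8266 * 1.08
= 40823.8127


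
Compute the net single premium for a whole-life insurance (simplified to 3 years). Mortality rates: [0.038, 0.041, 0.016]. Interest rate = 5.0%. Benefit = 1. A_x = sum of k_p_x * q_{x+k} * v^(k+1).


v = 0.952381
Year 0: k_p_x=1.0, q=0.038, term=0.03619
Year 1: k_p_x=0.962, q=0.041, term=0.035775
Year 2: k_p_x=0.922558, q=0.016, term=0.012751
A_x = 0.0847


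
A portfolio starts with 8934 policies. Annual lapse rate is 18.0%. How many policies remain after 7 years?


remaining = initial * (1 - lapse)^years
= 8934 * (1 - 0.18)^7
= 8934 * 0.249285
= 2227.1164


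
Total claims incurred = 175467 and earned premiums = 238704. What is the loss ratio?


Loss ratio = claims / premiums
= 175467 / 238704
= 0.7351


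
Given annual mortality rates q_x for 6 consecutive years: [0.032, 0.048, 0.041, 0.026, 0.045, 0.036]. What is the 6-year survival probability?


p_k = 1 - q_k for each year
Survival = product of (1 - q_k)
= 0.968 * 0.952 * 0.959 * 0.974 * 0.955 * 0.964
= 0.7924


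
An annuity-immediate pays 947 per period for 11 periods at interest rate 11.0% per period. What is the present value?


PV = PMT * (1 - (1+i)^(-n)) / i
= 947 * (1 - (1+0.11)^(-11)) / 0.11
= 947 * (1 - 0.317283) / 0.11
= 947 * 6.206515
= 5877.57


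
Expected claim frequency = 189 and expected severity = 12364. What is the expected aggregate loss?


E[S] = E[N] * E[X]
= 189 * 12364
= 2.3368e+06


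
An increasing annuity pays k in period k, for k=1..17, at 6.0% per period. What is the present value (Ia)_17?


(Ia)_n = sum_{k=1}^{n} k * v^k, v = 1/(1+i)
v = 0.943396
Sum computed term by term:
(Ia)_17 = 79.8783


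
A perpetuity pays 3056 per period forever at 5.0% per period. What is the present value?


PV = PMT / i
= 3056 / 0.05
= 61120.0


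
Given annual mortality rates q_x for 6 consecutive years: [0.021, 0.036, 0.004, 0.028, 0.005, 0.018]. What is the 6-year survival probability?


p_k = 1 - q_k for each year
Survival = product of (1 - q_k)
= 0.979 * 0.964 * 0.996 * 0.972 * 0.995 * 0.982
= 0.8927


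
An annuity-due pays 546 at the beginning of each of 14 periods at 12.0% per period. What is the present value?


PV_due = PMT * (1-(1+i)^(-n))/i * (1+i)
PV_immediate = 3618.9799
PV_due = 3618.9799 * 1.12
= 4053.2574


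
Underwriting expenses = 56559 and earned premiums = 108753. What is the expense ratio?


Expense ratio = expenses / premiums
= 56559 / 108753
= 0.5201


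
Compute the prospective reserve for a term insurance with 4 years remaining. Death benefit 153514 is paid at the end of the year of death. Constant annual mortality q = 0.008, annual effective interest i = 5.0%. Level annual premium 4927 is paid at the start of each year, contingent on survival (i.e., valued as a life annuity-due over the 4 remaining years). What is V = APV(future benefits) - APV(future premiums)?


v = 1/(1+i) = 0.952381
APV(future benefits) per unit = sum_{k=0}^{3} k_p_x * q * v^(k+1) = 0.028043
APV(future benefits) = 153514 * 0.028043 = 4304.9511
Life annuity-due factor ä_{x:4} = sum_{k=0}^{3} k_p_x * v^k = 3.680608
APV(future premiums) = 4927 * 3.680608 = 18134.355
V = 4304.9511 - 18134.355
= -13829.4038


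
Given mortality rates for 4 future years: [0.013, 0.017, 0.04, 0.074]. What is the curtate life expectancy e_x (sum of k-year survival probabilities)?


e_x = sum_{k=1}^{n} k_p_x
k_p_x values:
  1_p_x = 0.987
  2_p_x = 0.970221
  3_p_x = 0.931412
  4_p_x = 0.862488
e_x = 3.7511


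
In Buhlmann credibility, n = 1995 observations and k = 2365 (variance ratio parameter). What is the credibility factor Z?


Z = n / (n + k)
= 1995 / (1995 + 2365)
= 1995 / 4360
= 0.4576


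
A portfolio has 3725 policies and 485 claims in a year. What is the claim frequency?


frequency = claims / policies
= 485 / 3725
= 0.1302


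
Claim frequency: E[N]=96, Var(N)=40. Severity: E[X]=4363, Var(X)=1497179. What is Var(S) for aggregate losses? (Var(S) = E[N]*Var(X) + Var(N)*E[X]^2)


Var(S) = E[N]*Var(X) + Var(N)*E[X]^2
= 96*1497179 + 40*4363^2
= 143729184 + 761430760
= 9.0516e+08


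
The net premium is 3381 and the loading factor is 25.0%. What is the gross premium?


Gross = net * (1 + loading)
= 3381 * (1 + 0.25)
= 3381 * 1.25
= 4226.25


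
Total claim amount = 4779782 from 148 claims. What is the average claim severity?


severity = total / number
= 4779782 / 148
= 32295.8243


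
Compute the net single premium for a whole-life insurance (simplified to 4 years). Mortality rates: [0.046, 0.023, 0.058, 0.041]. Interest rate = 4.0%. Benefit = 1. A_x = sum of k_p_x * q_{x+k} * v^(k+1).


v = 0.961538
Year 0: k_p_x=1.0, q=0.046, term=0.044231
Year 1: k_p_x=0.954, q=0.023, term=0.020287
Year 2: k_p_x=0.932058, q=0.058, term=0.048059
Year 3: k_p_x=0.877999, q=0.041, term=0.030771
A_x = 0.1433


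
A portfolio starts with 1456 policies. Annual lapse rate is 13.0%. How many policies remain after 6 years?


remaining = initial * (1 - lapse)^years
= 1456 * (1 - 0.13)^6
= 1456 * 0.433626
= 631.3597


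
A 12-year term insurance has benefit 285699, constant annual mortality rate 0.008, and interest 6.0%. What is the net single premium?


NSP = benefit * sum_{k=0}^{n-1} k_p_x * q * v^(k+1)
With constant q=0.008, v=0.943396
Sum = 0.064552
NSP = 285699 * 0.064552
= 18442.5588


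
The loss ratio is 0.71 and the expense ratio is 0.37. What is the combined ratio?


Combined ratio = loss ratio + expense ratio
= 0.71 + 0.37
= 1.08


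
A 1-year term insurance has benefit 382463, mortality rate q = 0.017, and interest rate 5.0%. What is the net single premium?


NSP = benefit * q * v
v = 1/(1+i) = 0.952381
NSP = 382463 * 0.017 * 0.952381
= 6192.2581


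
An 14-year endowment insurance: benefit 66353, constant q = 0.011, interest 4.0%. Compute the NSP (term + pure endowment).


Term component = 7232.5537
Pure endowment = 14_p_x * v^14 * benefit = 0.856541 * 0.577475 * 66353 = 32820.2508
NSP = 40052.8045


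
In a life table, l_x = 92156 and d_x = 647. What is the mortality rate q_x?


q_x = d_x / l_x
= 647 / 92156
= 0.007


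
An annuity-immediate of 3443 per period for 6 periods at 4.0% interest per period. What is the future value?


FV = PMT * ((1+i)^n - 1) / i
= 3443 * ((1.04)^6 - 1) / 0.04
= 3443 * (1.265319 - 1) / 0.04
= 22837.3345


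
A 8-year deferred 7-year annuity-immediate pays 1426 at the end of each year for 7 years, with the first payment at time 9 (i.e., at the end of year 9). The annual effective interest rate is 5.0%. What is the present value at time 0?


PV at time 8 of the 7-year annuity-immediate:
a_n = 1426 * (1-(1+0.05)^(-7))/0.05 = 8251.3685
Discount back 8 years to time 0:
PV = 8251.3685 * (1+0.05)^(-8)
= 8251.3685 * 0.676839
= 5584.851


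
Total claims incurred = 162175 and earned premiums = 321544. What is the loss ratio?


Loss ratio = claims / premiums
= 162175 / 321544
= 0.5044


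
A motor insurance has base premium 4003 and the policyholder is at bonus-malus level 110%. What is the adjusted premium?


adjusted = base * BM_level / 100
= 4003 * 110 / 100
= 4003 * 1.1
= 4403.3


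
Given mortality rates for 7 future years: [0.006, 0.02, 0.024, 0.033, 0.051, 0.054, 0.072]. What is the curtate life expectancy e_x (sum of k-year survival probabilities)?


e_x = sum_{k=1}^{n} k_p_x
k_p_x values:
  1_p_x = 0.994
  2_p_x = 0.97412
  3_p_x = 0.950741
  4_p_x = 0.919367
  5_p_x = 0.872479
  6_p_x = 0.825365
  7_p_x = 0.765939
e_x = 6.302


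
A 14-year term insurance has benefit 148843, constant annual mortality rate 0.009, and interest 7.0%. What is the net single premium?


NSP = benefit * sum_{k=0}^{n-1} k_p_x * q * v^(k+1)
With constant q=0.009, v=0.934579
Sum = 0.074995
NSP = 148843 * 0.074995
= 11162.4824


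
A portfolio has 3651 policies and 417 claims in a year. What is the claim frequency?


frequency = claims / policies
= 417 / 3651
= 0.1142


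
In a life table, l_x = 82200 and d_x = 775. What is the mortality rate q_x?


q_x = d_x / l_x
= 775 / 82200
= 0.0094


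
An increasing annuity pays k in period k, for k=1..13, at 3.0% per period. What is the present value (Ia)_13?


(Ia)_n = sum_{k=1}^{n} k * v^k, v = 1/(1+i)
v = 0.970874
Sum computed term by term:
(Ia)_13 = 70.0546


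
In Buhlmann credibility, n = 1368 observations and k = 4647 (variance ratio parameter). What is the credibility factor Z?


Z = n / (n + k)
= 1368 / (1368 + 4647)
= 1368 / 6015
= 0.2274


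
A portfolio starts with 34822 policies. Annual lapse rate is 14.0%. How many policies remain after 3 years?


remaining = initial * (1 - lapse)^years
= 34822 * (1 - 0.14)^3
= 34822 * 0.636056
= 22148.742


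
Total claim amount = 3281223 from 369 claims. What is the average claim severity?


severity = total / number
= 3281223 / 369
= 8892.2033


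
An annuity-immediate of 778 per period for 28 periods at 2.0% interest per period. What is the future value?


FV = PMT * ((1+i)^n - 1) / i
= 778 * ((1.02)^28 - 1) / 0.02
= 778 * (1.741024 - 1) / 0.02
= 28825.8416


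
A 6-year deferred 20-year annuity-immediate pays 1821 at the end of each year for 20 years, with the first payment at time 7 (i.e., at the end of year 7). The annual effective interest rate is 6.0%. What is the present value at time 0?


PV at time 6 of the 20-year annuity-immediate:
a_n = 1821 * (1-(1+0.06)^(-20))/0.06 = 20886.7265
Discount back 6 years to time 0:
PV = 20886.7265 * (1+0.06)^(-6)
= 20886.7265 * 0.704961
= 14724.318


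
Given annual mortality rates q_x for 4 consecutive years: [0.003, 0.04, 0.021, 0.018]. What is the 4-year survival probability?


p_k = 1 - q_k for each year
Survival = product of (1 - q_k)
= 0.997 * 0.96 * 0.979 * 0.982
= 0.9202


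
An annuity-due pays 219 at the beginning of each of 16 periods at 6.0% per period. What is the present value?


PV_due = PMT * (1-(1+i)^(-n))/i * (1+i)
PV_immediate = 2213.1911
PV_due = 2213.1911 * 1.06
= 2345.9825


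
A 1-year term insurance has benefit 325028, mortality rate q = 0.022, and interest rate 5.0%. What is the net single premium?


NSP = benefit * q * v
v = 1/(1+i) = 0.952381
NSP = 325028 * 0.022 * 0.952381
= 6810.1105


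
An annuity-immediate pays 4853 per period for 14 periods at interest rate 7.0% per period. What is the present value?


PV = PMT * (1 - (1+i)^(-n)) / i
= 4853 * (1 - (1+0.07)^(-14)) / 0.07
= 4853 * (1 - 0.387817) / 0.07
= 4853 * 8.745468
= 42441.7561


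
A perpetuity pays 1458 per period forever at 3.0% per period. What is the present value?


PV = PMT / i
= 1458 / 0.03
= 48600.0


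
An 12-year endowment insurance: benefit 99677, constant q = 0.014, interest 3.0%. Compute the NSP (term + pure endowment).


Term component = 12933.203
Pure endowment = 12_p_x * v^12 * benefit = 0.844351 * 0.70138 * 99677 = 59029.7904
NSP = 71962.9935


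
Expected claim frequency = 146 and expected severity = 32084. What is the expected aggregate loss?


E[S] = E[N] * E[X]
= 146 * 32084
= 4.6843e+06


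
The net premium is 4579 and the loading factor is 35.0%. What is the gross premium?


Gross = net * (1 + loading)
= 4579 * (1 + 0.35)
= 4579 * 1.35
= 6181.65


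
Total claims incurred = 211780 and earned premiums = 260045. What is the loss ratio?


Loss ratio = claims / premiums
= 211780 / 260045
= 0.8144


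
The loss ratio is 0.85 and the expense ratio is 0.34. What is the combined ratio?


Combined ratio = loss ratio + expense ratio
= 0.85 + 0.34
= 1.19


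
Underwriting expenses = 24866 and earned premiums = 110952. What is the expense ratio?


Expense ratio = expenses / premiums
= 24866 / 110952
= 0.2241


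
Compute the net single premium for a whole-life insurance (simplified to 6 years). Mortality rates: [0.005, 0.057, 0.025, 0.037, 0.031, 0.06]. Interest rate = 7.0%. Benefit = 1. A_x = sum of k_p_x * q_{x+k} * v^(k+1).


v = 0.934579
Year 0: k_p_x=1.0, q=0.005, term=0.004673
Year 1: k_p_x=0.995, q=0.057, term=0.049537
Year 2: k_p_x=0.938285, q=0.025, term=0.019148
Year 3: k_p_x=0.914828, q=0.037, term=0.025823
Year 4: k_p_x=0.880979, q=0.031, term=0.019472
Year 5: k_p_x=0.853669, q=0.06, term=0.03413
A_x = 0.1528


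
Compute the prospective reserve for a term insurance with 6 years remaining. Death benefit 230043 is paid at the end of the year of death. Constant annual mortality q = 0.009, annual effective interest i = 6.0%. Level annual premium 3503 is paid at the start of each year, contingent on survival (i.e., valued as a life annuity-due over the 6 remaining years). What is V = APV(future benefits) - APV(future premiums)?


v = 1/(1+i) = 0.943396
APV(future benefits) per unit = sum_{k=0}^{5} k_p_x * q * v^(k+1) = 0.043338
APV(future benefits) = 230043 * 0.043338 = 9969.6939
Life annuity-due factor ä_{x:6} = sum_{k=0}^{5} k_p_x * v^k = 5.1043
APV(future premiums) = 3503 * 5.1043 = 17880.3615
V = 9969.6939 - 17880.3615
= -7910.6676
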